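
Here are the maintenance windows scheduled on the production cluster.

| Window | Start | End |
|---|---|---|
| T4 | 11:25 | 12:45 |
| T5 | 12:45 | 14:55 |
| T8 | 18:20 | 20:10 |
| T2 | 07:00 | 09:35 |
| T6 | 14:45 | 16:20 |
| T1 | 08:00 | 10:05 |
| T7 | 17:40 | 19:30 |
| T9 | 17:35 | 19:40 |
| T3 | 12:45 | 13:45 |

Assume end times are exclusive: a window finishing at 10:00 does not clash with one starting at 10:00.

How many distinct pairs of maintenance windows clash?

Two intervals overlap when each starts before the other ends.
Sorted by start: T2, T1, T4, T3, T5, T6, T9, T7, T8.
T1 starts before T2 ends → T2 and T1 overlap.
T4 starts after T2 ends, so T2 has no further overlaps.
T4 starts after T1 ends, so T1 has no further overlaps.
T3 starts exactly when T4 ends (back-to-back, no overlap), so T4 has no further overlaps.
T5 starts before T3 ends → T3 and T5 overlap.
T6 starts after T3 ends, so T3 has no further overlaps.
T6 starts before T5 ends → T5 and T6 overlap.
T9 starts after T5 ends, so T5 has no further overlaps.
T9 starts after T6 ends, so T6 has no further overlaps.
T7 starts before T9 ends → T9 and T7 overlap.
T8 starts before T9 ends → T9 and T8 overlap.
T8 starts before T7 ends → T7 and T8 overlap.
Overlapping pairs: T1 & T2, T3 & T5, T5 & T6, T7 & T8, T7 & T9, T8 & T9 — 6 in total.

6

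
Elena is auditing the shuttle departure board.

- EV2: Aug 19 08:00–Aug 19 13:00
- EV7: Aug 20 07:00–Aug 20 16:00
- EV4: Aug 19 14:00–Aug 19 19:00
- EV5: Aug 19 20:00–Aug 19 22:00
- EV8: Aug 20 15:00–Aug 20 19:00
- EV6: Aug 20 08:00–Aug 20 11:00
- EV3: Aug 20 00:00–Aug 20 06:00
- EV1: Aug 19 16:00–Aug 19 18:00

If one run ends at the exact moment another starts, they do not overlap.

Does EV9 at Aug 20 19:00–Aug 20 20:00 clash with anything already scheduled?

No — it doesn't clash with anything

EV2: ends Aug 19 13:00 at or before EV9 starts Aug 20 19:00 → clear.
EV4: ends Aug 19 19:00 at or before EV9 starts Aug 20 19:00 → clear.
EV1: ends Aug 19 18:00 at or before EV9 starts Aug 20 19:00 → clear.
EV5: ends Aug 19 22:00 at or before EV9 starts Aug 20 19:00 → clear.
EV3: ends Aug 20 06:00 at or before EV9 starts Aug 20 19:00 → clear.
EV7: ends Aug 20 16:00 at or before EV9 starts Aug 20 19:00 → clear.
EV6: ends Aug 20 11:00 at or before EV9 starts Aug 20 19:00 → clear.
EV8: ends Aug 20 19:00 at or before EV9 starts Aug 20 19:00 → clear.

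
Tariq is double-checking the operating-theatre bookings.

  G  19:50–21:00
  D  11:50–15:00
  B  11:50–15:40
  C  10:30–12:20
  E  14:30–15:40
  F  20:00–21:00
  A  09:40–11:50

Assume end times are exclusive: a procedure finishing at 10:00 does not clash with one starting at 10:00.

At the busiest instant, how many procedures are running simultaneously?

3

Sweep the timeline, counting +1 at each start and −1 at each end (ends before starts at a tie):
09:40 start A → 1
10:30 start C → 2
11:50 end A → 1
11:50 start B → 2
11:50 start D → 3
12:20 end C → 2
14:30 start E → 3
15:00 end D → 2
15:40 end B → 1
15:40 end E → 0
19:50 start G → 1
20:00 start F → 2
21:00 end F → 1
21:00 end G → 0
Peak is 3, at 11:50 (B, C, D).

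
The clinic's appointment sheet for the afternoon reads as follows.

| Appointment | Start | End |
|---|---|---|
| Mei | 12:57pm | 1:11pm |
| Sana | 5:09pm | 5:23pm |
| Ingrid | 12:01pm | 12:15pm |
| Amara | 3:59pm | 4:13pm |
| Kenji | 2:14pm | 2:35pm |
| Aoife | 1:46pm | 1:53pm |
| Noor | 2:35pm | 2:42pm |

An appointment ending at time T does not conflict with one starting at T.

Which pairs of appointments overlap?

Two intervals overlap when each starts before the other ends.
Sorted by start: Ingrid, Mei, Aoife, Kenji, Noor, Amara, Sana.
Mei starts after Ingrid ends, so Ingrid has no further overlaps.
Aoife starts after Mei ends, so Mei has no further overlaps.
Kenji starts after Aoife ends, so Aoife has no further overlaps.
Noor starts exactly when Kenji ends (back-to-back, no overlap), so Kenji has no further overlaps.
Amara starts after Noor ends, so Noor has no further overlaps.
Sana starts after Amara ends.

no conflicts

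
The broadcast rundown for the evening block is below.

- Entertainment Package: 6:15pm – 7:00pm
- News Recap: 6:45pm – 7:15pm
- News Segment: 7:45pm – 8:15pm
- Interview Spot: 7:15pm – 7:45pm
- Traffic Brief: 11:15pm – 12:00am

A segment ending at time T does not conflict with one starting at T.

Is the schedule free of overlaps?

Sorted by start: Entertainment Package, News Recap, Interview Spot, News Segment, Traffic Brief.
News Recap starts before Entertainment Package ends → Entertainment Package and News Recap overlap.
That's a conflict, so the schedule is not conflict-free.

No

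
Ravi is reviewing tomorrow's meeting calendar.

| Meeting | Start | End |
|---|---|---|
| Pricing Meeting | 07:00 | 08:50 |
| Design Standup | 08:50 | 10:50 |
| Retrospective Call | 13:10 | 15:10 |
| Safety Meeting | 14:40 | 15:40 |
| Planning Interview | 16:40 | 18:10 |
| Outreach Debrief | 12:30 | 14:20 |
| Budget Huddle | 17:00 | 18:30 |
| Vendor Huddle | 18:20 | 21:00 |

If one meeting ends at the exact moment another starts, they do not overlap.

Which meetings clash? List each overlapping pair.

Check each pair: they overlap iff neither finishes before the other starts.
Sorted by start: Pricing Meeting, Design Standup, Outreach Debrief, Retrospective Call, Safety Meeting, Planning Interview, Budget Huddle, Vendor Huddle.
Design Standup starts exactly when Pricing Meeting ends (back-to-back, no overlap), so Pricing Meeting has no further overlaps.
Outreach Debrief starts after Design Standup ends, so Design Standup has no further overlaps.
Retrospective Call starts before Outreach Debrief ends → Outreach Debrief and Retrospective Call overlap.
Safety Meeting starts after Outreach Debrief ends, so Outreach Debrief has no further overlaps.
Safety Meeting starts before Retrospective Call ends → Retrospective Call and Safety Meeting overlap.
Planning Interview starts after Retrospective Call ends, so Retrospective Call has no further overlaps.
Planning Interview starts after Safety Meeting ends, so Safety Meeting has no further overlaps.
Budget Huddle starts before Planning Interview ends → Planning Interview and Budget Huddle overlap.
Vendor Huddle starts after Planning Interview ends.
Vendor Huddle starts before Budget Huddle ends → Budget Huddle and Vendor Huddle overlap.

Budget Huddle & Planning Interview, Budget Huddle & Vendor Huddle, Outreach Debrief & Retrospective Call, Retrospective Call & Safety Meeting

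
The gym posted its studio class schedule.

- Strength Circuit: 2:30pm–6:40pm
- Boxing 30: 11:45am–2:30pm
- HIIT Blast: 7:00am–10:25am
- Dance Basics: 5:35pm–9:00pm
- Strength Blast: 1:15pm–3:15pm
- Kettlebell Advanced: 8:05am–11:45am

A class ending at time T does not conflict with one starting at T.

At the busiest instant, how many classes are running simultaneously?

2

Sort all start/end points and keep a running count:
7:00am start HIIT Blast → 1
8:05am start Kettlebell Advanced → 2
10:25am end HIIT Blast → 1
11:45am end Kettlebell Advanced → 0
11:45am start Boxing 30 → 1
1:15pm start Strength Blast → 2
2:30pm end Boxing 30 → 1
2:30pm start Strength Circuit → 2
3:15pm end Strength Blast → 1
5:35pm start Dance Basics → 2
6:40pm end Strength Circuit → 1
9:00pm end Dance Basics → 0
Peak is 2, at 8:05am (HIIT Blast, Kettlebell Advanced).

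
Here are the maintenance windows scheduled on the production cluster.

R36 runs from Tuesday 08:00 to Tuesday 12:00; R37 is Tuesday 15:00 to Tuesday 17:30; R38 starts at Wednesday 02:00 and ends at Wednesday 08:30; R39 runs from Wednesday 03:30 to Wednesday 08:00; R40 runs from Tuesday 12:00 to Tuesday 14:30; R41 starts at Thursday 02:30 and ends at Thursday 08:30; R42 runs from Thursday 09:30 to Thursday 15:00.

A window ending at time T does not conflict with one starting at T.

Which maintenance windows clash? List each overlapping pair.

Sorted by start: R36, R40, R37, R38, R39, R41, R42.
R40 starts exactly when R36 ends (back-to-back, no overlap), so R36 has no further overlaps.
R37 starts after R40 ends, so R40 has no further overlaps.
R38 starts after R37 ends, so R37 has no further overlaps.
R39 starts before R38 ends → R38 and R39 overlap.
R41 starts after R38 ends, so R38 has no further overlaps.
R41 starts after R39 ends, so R39 has no further overlaps.
R42 starts after R41 ends.

R38 & R39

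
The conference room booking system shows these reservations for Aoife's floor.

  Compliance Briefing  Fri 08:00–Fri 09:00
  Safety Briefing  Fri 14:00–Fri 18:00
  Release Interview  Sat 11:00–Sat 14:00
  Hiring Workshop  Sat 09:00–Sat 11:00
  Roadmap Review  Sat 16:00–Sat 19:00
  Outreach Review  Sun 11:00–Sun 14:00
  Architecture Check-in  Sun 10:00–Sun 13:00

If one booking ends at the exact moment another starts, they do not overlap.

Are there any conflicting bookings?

Yes

Sorted by start: Compliance Briefing, Safety Briefing, Hiring Workshop, Release Interview, Roadmap Review, Architecture Check-in, Outreach Review.
Safety Briefing starts after Compliance Briefing ends; Compliance Briefing is clear from here.
Hiring Workshop starts after Safety Briefing ends; Safety Briefing is clear from here.
Release Interview starts exactly when Hiring Workshop ends (back-to-back, no overlap); Hiring Workshop is clear from here.
Roadmap Review starts after Release Interview ends; Release Interview is clear from here.
Architecture Check-in starts after Roadmap Review ends; Roadmap Review is clear from here.
Outreach Review starts before Architecture Check-in ends → Architecture Check-in and Outreach Review overlap.
That's a conflict, so the schedule is not conflict-free.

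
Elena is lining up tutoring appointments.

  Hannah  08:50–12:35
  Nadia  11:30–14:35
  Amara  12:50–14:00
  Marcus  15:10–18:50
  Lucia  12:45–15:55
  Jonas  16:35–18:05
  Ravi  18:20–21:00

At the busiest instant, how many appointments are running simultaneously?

3

Walk through starts and ends in time order (an end at T is processed before a start at T):
08:50 start Hannah → 1
11:30 start Nadia → 2
12:35 end Hannah → 1
12:45 start Lucia → 2
12:50 start Amara → 3
14:00 end Amara → 2
14:35 end Nadia → 1
15:10 start Marcus → 2
15:55 end Lucia → 1
16:35 start Jonas → 2
18:05 end Jonas → 1
18:20 start Ravi → 2
18:50 end Marcus → 1
21:00 end Ravi → 0
Peak is 3, at 12:50 (Amara, Lucia, Nadia).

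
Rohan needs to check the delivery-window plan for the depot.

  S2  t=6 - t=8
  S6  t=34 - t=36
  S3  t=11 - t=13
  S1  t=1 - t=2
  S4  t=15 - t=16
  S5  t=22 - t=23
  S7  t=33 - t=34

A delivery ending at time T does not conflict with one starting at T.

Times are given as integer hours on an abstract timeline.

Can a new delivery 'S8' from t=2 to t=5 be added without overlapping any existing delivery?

Yes — the slot is free

S1: ends t=2 at or before S8 starts t=2 → clear.
S2: starts t=6 at or after S8 ends t=5 → clear.
S3: starts t=11 at or after S8 ends t=5 → clear.
S4: starts t=15 at or after S8 ends t=5 → clear.
S5: starts t=22 at or after S8 ends t=5 → clear.
S7: starts t=33 at or after S8 ends t=5 → clear.
S6: starts t=34 at or after S8 ends t=5 → clear.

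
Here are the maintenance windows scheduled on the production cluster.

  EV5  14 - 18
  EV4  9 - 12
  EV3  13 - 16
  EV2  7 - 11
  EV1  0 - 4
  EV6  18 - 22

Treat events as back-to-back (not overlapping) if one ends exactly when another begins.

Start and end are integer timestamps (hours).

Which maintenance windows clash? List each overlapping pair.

EV2 & EV4, EV3 & EV5

Sorted by start: EV1, EV2, EV4, EV3, EV5, EV6.
EV2 starts after EV1 ends; EV1 is clear from here.
EV4 starts before EV2 ends → EV2 and EV4 overlap.
EV3 starts after EV2 ends; EV2 is clear from here.
EV3 starts after EV4 ends; EV4 is clear from here.
EV5 starts before EV3 ends → EV3 and EV5 overlap.
EV6 starts after EV3 ends.
EV6 starts exactly when EV5 ends (back-to-back, no overlap).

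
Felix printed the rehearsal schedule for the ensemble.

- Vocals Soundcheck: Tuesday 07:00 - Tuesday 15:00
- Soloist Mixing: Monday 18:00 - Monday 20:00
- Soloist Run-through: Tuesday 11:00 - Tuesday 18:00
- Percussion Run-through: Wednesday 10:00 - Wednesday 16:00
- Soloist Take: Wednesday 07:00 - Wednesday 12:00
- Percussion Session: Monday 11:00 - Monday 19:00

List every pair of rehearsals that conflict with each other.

Sorted by start: Percussion Session, Soloist Mixing, Vocals Soundcheck, Soloist Run-through, Soloist Take, Percussion Run-through.
Soloist Mixing starts before Percussion Session ends → Percussion Session and Soloist Mixing overlap.
Vocals Soundcheck starts after Percussion Session ends; Percussion Session is clear from here.
Vocals Soundcheck starts after Soloist Mixing ends; Soloist Mixing is clear from here.
Soloist Run-through starts before Vocals Soundcheck ends → Vocals Soundcheck and Soloist Run-through overlap.
Soloist Take starts after Vocals Soundcheck ends; Vocals Soundcheck is clear from here.
Soloist Take starts after Soloist Run-through ends; Soloist Run-through is clear from here.
Percussion Run-through starts before Soloist Take ends → Soloist Take and Percussion Run-through overlap.

Percussion Run-through & Soloist Take, Percussion Session & Soloist Mixing, Soloist Run-through & Vocals Soundcheck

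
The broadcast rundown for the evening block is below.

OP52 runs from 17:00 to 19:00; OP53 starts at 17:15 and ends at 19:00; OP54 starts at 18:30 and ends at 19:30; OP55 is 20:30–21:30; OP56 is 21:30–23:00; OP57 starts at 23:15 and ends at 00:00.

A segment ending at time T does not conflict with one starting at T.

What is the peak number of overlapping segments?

Walk through starts and ends in time order (an end at T is processed before a start at T):
17:00 start OP52 → 1
17:15 start OP53 → 2
18:30 start OP54 → 3
19:00 end OP52 → 2
19:00 end OP53 → 1
19:30 end OP54 → 0
20:30 start OP55 → 1
21:30 end OP55 → 0
21:30 start OP56 → 1
23:00 end OP56 → 0
23:15 start OP57 → 1
00:00 end OP57 → 0
Peak is 3, at 18:30 (OP52, OP53, OP54).

3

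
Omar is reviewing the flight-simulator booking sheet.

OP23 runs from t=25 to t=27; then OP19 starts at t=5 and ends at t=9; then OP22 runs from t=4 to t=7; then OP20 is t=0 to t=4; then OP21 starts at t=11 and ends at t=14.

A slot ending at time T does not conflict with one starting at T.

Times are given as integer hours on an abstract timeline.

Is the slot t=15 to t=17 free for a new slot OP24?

OP20: ends t=4 at or before OP24 starts t=15 → clear.
OP22: ends t=7 at or before OP24 starts t=15 → clear.
OP19: ends t=9 at or before OP24 starts t=15 → clear.
OP21: ends t=14 at or before OP24 starts t=15 → clear.
OP23: starts t=25 at or after OP24 ends t=17 → clear.

Yes — the slot is free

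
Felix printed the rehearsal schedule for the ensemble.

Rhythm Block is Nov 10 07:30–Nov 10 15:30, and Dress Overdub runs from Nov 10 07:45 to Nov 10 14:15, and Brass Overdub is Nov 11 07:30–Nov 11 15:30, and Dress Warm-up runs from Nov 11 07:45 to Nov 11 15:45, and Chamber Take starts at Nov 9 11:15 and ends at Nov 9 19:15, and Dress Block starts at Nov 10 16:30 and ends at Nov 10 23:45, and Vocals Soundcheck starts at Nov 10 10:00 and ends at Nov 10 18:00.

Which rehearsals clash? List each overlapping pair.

Brass Overdub & Dress Warm-up, Dress Block & Vocals Soundcheck, Dress Overdub & Rhythm Block, Dress Overdub & Vocals Soundcheck, Rhythm Block & Vocals Soundcheck

Sorted by start: Chamber Take, Rhythm Block, Dress Overdub, Vocals Soundcheck, Dress Block, Brass Overdub, Dress Warm-up.
Rhythm Block starts after Chamber Take ends, so Chamber Take has no further overlaps.
Dress Overdub starts before Rhythm Block ends → Rhythm Block and Dress Overdub overlap.
Vocals Soundcheck starts before Rhythm Block ends → Rhythm Block and Vocals Soundcheck overlap.
Dress Block starts after Rhythm Block ends, so Rhythm Block has no further overlaps.
Vocals Soundcheck starts before Dress Overdub ends → Dress Overdub and Vocals Soundcheck overlap.
Dress Block starts after Dress Overdub ends, so Dress Overdub has no further overlaps.
Dress Block starts before Vocals Soundcheck ends → Vocals Soundcheck and Dress Block overlap.
Brass Overdub starts after Vocals Soundcheck ends, so Vocals Soundcheck has no further overlaps.
Brass Overdub starts after Dress Block ends, so Dress Block has no further overlaps.
Dress Warm-up starts before Brass Overdub ends → Brass Overdub and Dress Warm-up overlap.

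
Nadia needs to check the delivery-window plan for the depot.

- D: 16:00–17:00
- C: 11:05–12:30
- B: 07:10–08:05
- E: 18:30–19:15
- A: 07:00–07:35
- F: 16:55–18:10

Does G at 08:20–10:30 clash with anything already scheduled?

A: ends 07:35 at or before G starts 08:20 → clear.
B: ends 08:05 at or before G starts 08:20 → clear.
C: starts 11:05 at or after G ends 10:30 → clear.
D: starts 16:00 at or after G ends 10:30 → clear.
F: starts 16:55 at or after G ends 10:30 → clear.
E: starts 18:30 at or after G ends 10:30 → clear.

No — it doesn't clash with anything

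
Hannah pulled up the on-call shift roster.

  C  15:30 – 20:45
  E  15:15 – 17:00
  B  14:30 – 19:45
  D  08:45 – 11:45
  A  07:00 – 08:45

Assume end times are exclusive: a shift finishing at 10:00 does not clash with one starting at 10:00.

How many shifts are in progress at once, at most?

Walk through starts and ends in time order (an end at T is processed before a start at T):
07:00 start A → 1
08:45 end A → 0
08:45 start D → 1
11:45 end D → 0
14:30 start B → 1
15:15 start E → 2
15:30 start C → 3
17:00 end E → 2
19:45 end B → 1
20:45 end C → 0
Peak is 3, at 15:30 (B, C, E).

3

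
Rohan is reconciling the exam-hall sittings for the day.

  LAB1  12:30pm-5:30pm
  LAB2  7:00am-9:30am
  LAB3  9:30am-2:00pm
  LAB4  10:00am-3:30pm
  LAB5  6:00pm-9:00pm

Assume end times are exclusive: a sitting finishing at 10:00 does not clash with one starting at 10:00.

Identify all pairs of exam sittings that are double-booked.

LAB1 & LAB3, LAB1 & LAB4, LAB3 & LAB4

Sorted by start: LAB2, LAB3, LAB4, LAB1, LAB5.
LAB3 starts exactly when LAB2 ends (back-to-back, no overlap), so nothing later overlaps LAB2 either.
LAB4 starts before LAB3 ends → LAB3 and LAB4 overlap.
LAB1 starts before LAB3 ends → LAB3 and LAB1 overlap.
LAB5 starts after LAB3 ends.
LAB1 starts before LAB4 ends → LAB4 and LAB1 overlap.
LAB5 starts after LAB4 ends.
LAB5 starts after LAB1 ends.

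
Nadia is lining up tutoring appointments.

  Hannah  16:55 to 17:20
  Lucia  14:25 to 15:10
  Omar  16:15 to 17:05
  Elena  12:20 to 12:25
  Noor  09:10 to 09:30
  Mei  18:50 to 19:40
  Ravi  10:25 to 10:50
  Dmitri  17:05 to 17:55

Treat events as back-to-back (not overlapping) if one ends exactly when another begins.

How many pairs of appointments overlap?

2

Check each pair: they overlap iff neither finishes before the other starts.
Sorted by start: Noor, Ravi, Elena, Lucia, Omar, Hannah, Dmitri, Mei.
Ravi starts after Noor ends; Noor is clear from here.
Elena starts after Ravi ends; Ravi is clear from here.
Lucia starts after Elena ends; Elena is clear from here.
Omar starts after Lucia ends; Lucia is clear from here.
Hannah starts before Omar ends → Omar and Hannah overlap.
Dmitri starts exactly when Omar ends (back-to-back, no overlap); Omar is clear from here.
Dmitri starts before Hannah ends → Hannah and Dmitri overlap.
Mei starts after Hannah ends.
Mei starts after Dmitri ends.
Overlapping pairs: Dmitri & Hannah, Hannah & Omar — 2 in total.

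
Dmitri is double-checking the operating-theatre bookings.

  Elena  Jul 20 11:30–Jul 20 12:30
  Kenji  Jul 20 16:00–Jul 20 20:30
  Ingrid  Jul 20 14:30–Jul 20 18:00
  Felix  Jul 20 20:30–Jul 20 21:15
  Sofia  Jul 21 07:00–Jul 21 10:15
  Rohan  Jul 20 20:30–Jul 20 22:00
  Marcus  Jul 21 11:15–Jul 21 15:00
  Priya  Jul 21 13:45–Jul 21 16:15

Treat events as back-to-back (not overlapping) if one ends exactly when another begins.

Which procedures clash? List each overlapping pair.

Felix & Rohan, Ingrid & Kenji, Marcus & Priya

Check each pair: they overlap iff neither finishes before the other starts.
Sorted by start: Elena, Ingrid, Kenji, Felix, Rohan, Sofia, Marcus, Priya.
Ingrid starts after Elena ends, so nothing later overlaps Elena either.
Kenji starts before Ingrid ends → Ingrid and Kenji overlap.
Felix starts after Ingrid ends, so nothing later overlaps Ingrid either.
Felix starts exactly when Kenji ends (back-to-back, no overlap), so nothing later overlaps Kenji either.
Rohan starts before Felix ends → Felix and Rohan overlap.
Sofia starts after Felix ends, so nothing later overlaps Felix either.
Sofia starts after Rohan ends, so nothing later overlaps Rohan either.
Marcus starts after Sofia ends, so nothing later overlaps Sofia either.
Priya starts before Marcus ends → Marcus and Priya overlap.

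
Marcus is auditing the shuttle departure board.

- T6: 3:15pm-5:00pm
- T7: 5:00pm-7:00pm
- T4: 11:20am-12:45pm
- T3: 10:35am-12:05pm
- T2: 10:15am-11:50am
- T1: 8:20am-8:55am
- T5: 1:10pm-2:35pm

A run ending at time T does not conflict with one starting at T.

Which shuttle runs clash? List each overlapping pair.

T2 & T3, T2 & T4, T3 & T4

Two intervals overlap when each starts before the other ends.
Sorted by start: T1, T2, T3, T4, T5, T6, T7.
T2 starts after T1 ends, so nothing later overlaps T1 either.
T3 starts before T2 ends → T2 and T3 overlap.
T4 starts before T2 ends → T2 and T4 overlap.
T5 starts after T2 ends, so nothing later overlaps T2 either.
T4 starts before T3 ends → T3 and T4 overlap.
T5 starts after T3 ends, so nothing later overlaps T3 either.
T5 starts after T4 ends, so nothing later overlaps T4 either.
T6 starts after T5 ends, so nothing later overlaps T5 either.
T7 starts exactly when T6 ends (back-to-back, no overlap).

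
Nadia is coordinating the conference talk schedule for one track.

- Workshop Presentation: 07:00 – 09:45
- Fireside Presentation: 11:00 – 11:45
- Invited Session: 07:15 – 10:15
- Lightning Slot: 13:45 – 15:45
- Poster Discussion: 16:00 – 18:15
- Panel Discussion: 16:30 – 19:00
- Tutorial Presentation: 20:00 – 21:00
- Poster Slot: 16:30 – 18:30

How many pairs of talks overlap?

Sorted by start: Workshop Presentation, Invited Session, Fireside Presentation, Lightning Slot, Poster Discussion, Panel Discussion, Poster Slot, Tutorial Presentation.
Invited Session starts before Workshop Presentation ends → Workshop Presentation and Invited Session overlap.
Fireside Presentation starts after Workshop Presentation ends, so nothing later overlaps Workshop Presentation either.
Fireside Presentation starts after Invited Session ends, so nothing later overlaps Invited Session either.
Lightning Slot starts after Fireside Presentation ends, so nothing later overlaps Fireside Presentation either.
Poster Discussion starts after Lightning Slot ends, so nothing later overlaps Lightning Slot either.
Panel Discussion starts before Poster Discussion ends → Poster Discussion and Panel Discussion overlap.
Poster Slot starts before Poster Discussion ends → Poster Discussion and Poster Slot overlap.
Tutorial Presentation starts after Poster Discussion ends.
Poster Slot starts before Panel Discussion ends → Panel Discussion and Poster Slot overlap.
Tutorial Presentation starts after Panel Discussion ends.
Tutorial Presentation starts after Poster Slot ends.
Overlapping pairs: Invited Session & Workshop Presentation, Panel Discussion & Poster Discussion, Panel Discussion & Poster Slot, Poster Discussion & Poster Slot — 4 in total.

4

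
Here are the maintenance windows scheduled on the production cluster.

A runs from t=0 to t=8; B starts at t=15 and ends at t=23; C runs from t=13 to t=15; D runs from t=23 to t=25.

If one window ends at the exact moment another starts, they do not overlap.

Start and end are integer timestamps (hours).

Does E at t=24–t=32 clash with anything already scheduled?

Yes — it overlaps D

A: ends t=8 at or before E starts t=24 → clear.
C: ends t=15 at or before E starts t=24 → clear.
B: ends t=23 at or before E starts t=24 → clear.
D: starts t=23 before E ends t=32, and ends t=25 after E starts t=24 → overlap.
E overlaps D.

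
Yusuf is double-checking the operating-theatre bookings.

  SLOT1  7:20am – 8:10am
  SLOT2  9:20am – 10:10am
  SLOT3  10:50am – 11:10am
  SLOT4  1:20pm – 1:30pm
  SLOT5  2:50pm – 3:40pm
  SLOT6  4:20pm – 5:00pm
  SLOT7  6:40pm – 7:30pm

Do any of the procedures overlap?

No

Two intervals overlap when each starts before the other ends.
Sorted by start: SLOT1, SLOT2, SLOT3, SLOT4, SLOT5, SLOT6, SLOT7.
SLOT2 starts after SLOT1 ends, so nothing later overlaps SLOT1 either.
SLOT3 starts after SLOT2 ends, so nothing later overlaps SLOT2 either.
SLOT4 starts after SLOT3 ends, so nothing later overlaps SLOT3 either.
SLOT5 starts after SLOT4 ends, so nothing later overlaps SLOT4 either.
SLOT6 starts after SLOT5 ends, so nothing later overlaps SLOT5 either.
SLOT7 starts after SLOT6 ends.
Every pair is clear; the schedule has no overlaps.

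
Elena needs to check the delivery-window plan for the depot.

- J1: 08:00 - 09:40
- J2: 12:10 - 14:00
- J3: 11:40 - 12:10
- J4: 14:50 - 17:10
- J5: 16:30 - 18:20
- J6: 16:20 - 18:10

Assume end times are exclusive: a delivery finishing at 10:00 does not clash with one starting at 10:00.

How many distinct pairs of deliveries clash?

3

Sorted by start: J1, J3, J2, J4, J6, J5.
J3 starts after J1 ends, so nothing later overlaps J1 either.
J2 starts exactly when J3 ends (back-to-back, no overlap), so nothing later overlaps J3 either.
J4 starts after J2 ends, so nothing later overlaps J2 either.
J6 starts before J4 ends → J4 and J6 overlap.
J5 starts before J4 ends → J4 and J5 overlap.
J5 starts before J6 ends → J6 and J5 overlap.
Overlapping pairs: J4 & J5, J4 & J6, J5 & J6 — 3 in total.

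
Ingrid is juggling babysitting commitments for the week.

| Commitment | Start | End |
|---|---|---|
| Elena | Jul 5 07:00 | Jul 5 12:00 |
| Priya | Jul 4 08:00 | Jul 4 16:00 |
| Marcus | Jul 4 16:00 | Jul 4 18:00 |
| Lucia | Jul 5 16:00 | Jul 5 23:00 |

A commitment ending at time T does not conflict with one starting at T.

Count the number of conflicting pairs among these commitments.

0

Sorted by start: Priya, Marcus, Elena, Lucia.
Marcus starts exactly when Priya ends (back-to-back, no overlap), so nothing later overlaps Priya either.
Elena starts after Marcus ends, so nothing later overlaps Marcus either.
Lucia starts after Elena ends.
No pair overlaps.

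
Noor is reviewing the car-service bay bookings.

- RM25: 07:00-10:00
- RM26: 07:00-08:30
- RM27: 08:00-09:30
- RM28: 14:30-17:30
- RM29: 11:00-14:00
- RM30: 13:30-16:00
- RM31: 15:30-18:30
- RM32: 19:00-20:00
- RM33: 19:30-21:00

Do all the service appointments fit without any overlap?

No

Sorted by start: RM25, RM26, RM27, RM29, RM30, RM28, RM31, RM32, RM33.
RM26 starts before RM25 ends → RM25 and RM26 overlap.
That's a conflict, so the schedule is not conflict-free.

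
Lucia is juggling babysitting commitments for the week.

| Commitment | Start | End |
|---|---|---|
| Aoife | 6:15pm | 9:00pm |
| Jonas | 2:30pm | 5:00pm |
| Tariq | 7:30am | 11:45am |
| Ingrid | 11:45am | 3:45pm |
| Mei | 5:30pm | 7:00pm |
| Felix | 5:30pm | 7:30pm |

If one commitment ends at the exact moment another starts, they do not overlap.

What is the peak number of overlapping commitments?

Sweep the timeline, counting +1 at each start and −1 at each end (ends before starts at a tie):
7:30am start Tariq → 1
11:45am end Tariq → 0
11:45am start Ingrid → 1
2:30pm start Jonas → 2
3:45pm end Ingrid → 1
5:00pm end Jonas → 0
5:30pm start Felix → 1
5:30pm start Mei → 2
6:15pm start Aoife → 3
7:00pm end Mei → 2
7:30pm end Felix → 1
9:00pm end Aoife → 0
Peak is 3, at 6:15pm (Aoife, Felix, Mei).

3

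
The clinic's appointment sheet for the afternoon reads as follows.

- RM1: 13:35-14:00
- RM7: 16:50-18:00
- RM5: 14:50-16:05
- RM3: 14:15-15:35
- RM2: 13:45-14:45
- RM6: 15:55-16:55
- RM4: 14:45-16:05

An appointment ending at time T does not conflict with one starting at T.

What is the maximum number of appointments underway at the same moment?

Sort all start/end points and keep a running count:
13:35 start RM1 → 1
13:45 start RM2 → 2
14:00 end RM1 → 1
14:15 start RM3 → 2
14:45 end RM2 → 1
14:45 start RM4 → 2
14:50 start RM5 → 3
15:35 end RM3 → 2
15:55 start RM6 → 3
16:05 end RM4 → 2
16:05 end RM5 → 1
16:50 start RM7 → 2
16:55 end RM6 → 1
18:00 end RM7 → 0
Peak is 3, at 14:50 (RM3, RM4, RM5).

3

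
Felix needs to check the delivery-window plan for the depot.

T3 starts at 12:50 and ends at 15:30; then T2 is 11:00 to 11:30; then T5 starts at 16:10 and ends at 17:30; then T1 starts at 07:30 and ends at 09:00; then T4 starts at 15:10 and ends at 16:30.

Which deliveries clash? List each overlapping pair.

T3 & T4, T4 & T5

Check each pair: they overlap iff neither finishes before the other starts.
Sorted by start: T1, T2, T3, T4, T5.
T2 starts after T1 ends, so T1 has no further overlaps.
T3 starts after T2 ends, so T2 has no further overlaps.
T4 starts before T3 ends → T3 and T4 overlap.
T5 starts after T3 ends.
T5 starts before T4 ends → T4 and T5 overlap.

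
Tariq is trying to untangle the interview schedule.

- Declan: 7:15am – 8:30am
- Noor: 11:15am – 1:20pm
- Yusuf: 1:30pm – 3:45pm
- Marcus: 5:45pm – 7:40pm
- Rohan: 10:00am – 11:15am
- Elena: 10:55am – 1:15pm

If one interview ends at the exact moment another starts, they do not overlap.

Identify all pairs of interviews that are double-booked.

Sorted by start: Declan, Rohan, Elena, Noor, Yusuf, Marcus.
Rohan starts after Declan ends, so nothing later overlaps Declan either.
Elena starts before Rohan ends → Rohan and Elena overlap.
Noor starts exactly when Rohan ends (back-to-back, no overlap), so nothing later overlaps Rohan either.
Noor starts before Elena ends → Elena and Noor overlap.
Yusuf starts after Elena ends, so nothing later overlaps Elena either.
Yusuf starts after Noor ends, so nothing later overlaps Noor either.
Marcus starts after Yusuf ends.

Elena & Noor, Elena & Rohan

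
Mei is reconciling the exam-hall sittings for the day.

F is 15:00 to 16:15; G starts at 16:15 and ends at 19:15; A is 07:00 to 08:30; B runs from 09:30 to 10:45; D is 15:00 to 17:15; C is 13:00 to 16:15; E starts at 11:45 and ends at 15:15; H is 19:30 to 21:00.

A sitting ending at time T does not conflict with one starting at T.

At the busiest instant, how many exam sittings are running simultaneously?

Sweep the timeline, counting +1 at each start and −1 at each end (ends before starts at a tie):
07:00 start A → 1
08:30 end A → 0
09:30 start B → 1
10:45 end B → 0
11:45 start E → 1
13:00 start C → 2
15:00 start D → 3
15:00 start F → 4
15:15 end E → 3
16:15 end C → 2
16:15 end F → 1
16:15 start G → 2
17:15 end D → 1
19:15 end G → 0
19:30 start H → 1
21:00 end H → 0
Peak is 4, at 15:00 (C, D, E, F).

4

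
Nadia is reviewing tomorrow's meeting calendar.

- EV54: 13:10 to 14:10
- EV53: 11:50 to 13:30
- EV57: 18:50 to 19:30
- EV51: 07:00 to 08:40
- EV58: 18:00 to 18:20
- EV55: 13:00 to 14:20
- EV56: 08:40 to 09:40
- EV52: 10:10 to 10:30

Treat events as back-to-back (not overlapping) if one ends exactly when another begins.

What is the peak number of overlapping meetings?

Sweep the timeline, counting +1 at each start and −1 at each end (ends before starts at a tie):
07:00 start EV51 → 1
08:40 end EV51 → 0
08:40 start EV56 → 1
09:40 end EV56 → 0
10:10 start EV52 → 1
10:30 end EV52 → 0
11:50 start EV53 → 1
13:00 start EV55 → 2
13:10 start EV54 → 3
13:30 end EV53 → 2
14:10 end EV54 → 1
14:20 end EV55 → 0
18:00 start EV58 → 1
18:20 end EV58 → 0
18:50 start EV57 → 1
19:30 end EV57 → 0
Peak is 3, at 13:10 (EV53, EV54, EV55).

3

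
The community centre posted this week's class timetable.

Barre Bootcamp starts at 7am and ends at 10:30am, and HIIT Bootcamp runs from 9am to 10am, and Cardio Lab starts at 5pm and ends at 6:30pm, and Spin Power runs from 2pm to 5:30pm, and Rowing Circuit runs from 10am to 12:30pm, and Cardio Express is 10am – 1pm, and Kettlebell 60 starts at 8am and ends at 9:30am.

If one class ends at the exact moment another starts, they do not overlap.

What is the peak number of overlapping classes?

Sort all start/end points and keep a running count:
7am start Barre Bootcamp → 1
8am start Kettlebell 60 → 2
9am start HIIT Bootcamp → 3
9:30am end Kettlebell 60 → 2
10am end HIIT Bootcamp → 1
10am start Cardio Express → 2
10am start Rowing Circuit → 3
10:30am end Barre Bootcamp → 2
12:30pm end Rowing Circuit → 1
1pm end Cardio Express → 0
2pm start Spin Power → 1
5pm start Cardio Lab → 2
5:30pm end Spin Power → 1
6:30pm end Cardio Lab → 0
Peak is 3, at 9am (Barre Bootcamp, HIIT Bootcamp, Kettlebell 60).

3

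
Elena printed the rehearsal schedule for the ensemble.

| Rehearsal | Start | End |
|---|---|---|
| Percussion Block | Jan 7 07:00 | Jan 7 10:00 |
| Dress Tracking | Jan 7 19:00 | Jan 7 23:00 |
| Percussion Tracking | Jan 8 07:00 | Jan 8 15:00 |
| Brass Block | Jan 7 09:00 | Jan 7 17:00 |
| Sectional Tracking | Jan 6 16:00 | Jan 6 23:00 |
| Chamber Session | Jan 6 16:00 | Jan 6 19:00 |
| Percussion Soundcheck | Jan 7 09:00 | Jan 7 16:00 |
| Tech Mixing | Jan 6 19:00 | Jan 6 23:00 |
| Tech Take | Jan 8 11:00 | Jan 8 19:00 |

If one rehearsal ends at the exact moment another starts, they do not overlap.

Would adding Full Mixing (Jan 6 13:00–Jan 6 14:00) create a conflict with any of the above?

Chamber Session: starts Jan 6 16:00 at or after Full Mixing ends Jan 6 14:00 → clear.
Sectional Tracking: starts Jan 6 16:00 at or after Full Mixing ends Jan 6 14:00 → clear.
Tech Mixing: starts Jan 6 19:00 at or after Full Mixing ends Jan 6 14:00 → clear.
Percussion Block: starts Jan 7 07:00 at or after Full Mixing ends Jan 6 14:00 → clear.
Brass Block: starts Jan 7 09:00 at or after Full Mixing ends Jan 6 14:00 → clear.
Percussion Soundcheck: starts Jan 7 09:00 at or after Full Mixing ends Jan 6 14:00 → clear.
Dress Tracking: starts Jan 7 19:00 at or after Full Mixing ends Jan 6 14:00 → clear.
Percussion Tracking: starts Jan 8 07:00 at or after Full Mixing ends Jan 6 14:00 → clear.
Tech Take: starts Jan 8 11:00 at or after Full Mixing ends Jan 6 14:00 → clear.

No — it doesn't clash with anything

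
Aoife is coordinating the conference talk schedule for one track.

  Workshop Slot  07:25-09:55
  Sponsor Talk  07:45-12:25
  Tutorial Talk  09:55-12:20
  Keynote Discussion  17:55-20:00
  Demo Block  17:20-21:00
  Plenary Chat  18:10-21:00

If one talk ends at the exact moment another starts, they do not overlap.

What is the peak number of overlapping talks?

3

Walk through starts and ends in time order (an end at T is processed before a start at T):
07:25 start Workshop Slot → 1
07:45 start Sponsor Talk → 2
09:55 end Workshop Slot → 1
09:55 start Tutorial Talk → 2
12:20 end Tutorial Talk → 1
12:25 end Sponsor Talk → 0
17:20 start Demo Block → 1
17:55 start Keynote Discussion → 2
18:10 start Plenary Chat → 3
20:00 end Keynote Discussion → 2
21:00 end Demo Block → 1
21:00 end Plenary Chat → 0
Peak is 3, at 18:10 (Demo Block, Keynote Discussion, Plenary Chat).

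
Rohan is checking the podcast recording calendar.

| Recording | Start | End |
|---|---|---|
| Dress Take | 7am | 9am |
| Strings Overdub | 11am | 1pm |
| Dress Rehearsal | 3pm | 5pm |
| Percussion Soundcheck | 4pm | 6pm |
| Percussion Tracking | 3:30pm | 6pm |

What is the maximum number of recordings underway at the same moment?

Sort all start/end points and keep a running count:
7am start Dress Take → 1
9am end Dress Take → 0
11am start Strings Overdub → 1
1pm end Strings Overdub → 0
3pm start Dress Rehearsal → 1
3:30pm start Percussion Tracking → 2
4pm start Percussion Soundcheck → 3
5pm end Dress Rehearsal → 2
6pm end Percussion Soundcheck → 1
6pm end Percussion Tracking → 0
Peak is 3, at 4pm (Dress Rehearsal, Percussion Soundcheck, Percussion Tracking).

3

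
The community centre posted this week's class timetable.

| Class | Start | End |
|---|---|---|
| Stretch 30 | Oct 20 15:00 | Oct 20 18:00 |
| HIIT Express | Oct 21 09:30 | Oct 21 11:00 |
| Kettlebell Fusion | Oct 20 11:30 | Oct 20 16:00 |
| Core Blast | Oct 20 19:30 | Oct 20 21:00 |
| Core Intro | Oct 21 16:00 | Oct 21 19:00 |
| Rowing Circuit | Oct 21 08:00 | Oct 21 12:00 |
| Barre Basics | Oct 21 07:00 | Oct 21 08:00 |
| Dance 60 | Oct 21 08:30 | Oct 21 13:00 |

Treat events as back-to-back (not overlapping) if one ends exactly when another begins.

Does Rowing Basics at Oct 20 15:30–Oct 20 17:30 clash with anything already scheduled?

Yes — it overlaps Kettlebell Fusion, Stretch 30

Kettlebell Fusion: starts Oct 20 11:30 before Rowing Basics ends Oct 20 17:30, and ends Oct 20 16:00 after Rowing Basics starts Oct 20 15:30 → overlap.
Stretch 30: starts Oct 20 15:00 before Rowing Basics ends Oct 20 17:30, and ends Oct 20 18:00 after Rowing Basics starts Oct 20 15:30 → overlap.
Core Blast: starts Oct 20 19:30 at or after Rowing Basics ends Oct 20 17:30 → clear.
Barre Basics: starts Oct 21 07:00 at or after Rowing Basics ends Oct 20 17:30 → clear.
Rowing Circuit: starts Oct 21 08:00 at or after Rowing Basics ends Oct 20 17:30 → clear.
Dance 60: starts Oct 21 08:30 at or after Rowing Basics ends Oct 20 17:30 → clear.
HIIT Express: starts Oct 21 09:30 at or after Rowing Basics ends Oct 20 17:30 → clear.
Core Intro: starts Oct 21 16:00 at or after Rowing Basics ends Oct 20 17:30 → clear.
Rowing Basics overlaps Kettlebell Fusion, Stretch 30.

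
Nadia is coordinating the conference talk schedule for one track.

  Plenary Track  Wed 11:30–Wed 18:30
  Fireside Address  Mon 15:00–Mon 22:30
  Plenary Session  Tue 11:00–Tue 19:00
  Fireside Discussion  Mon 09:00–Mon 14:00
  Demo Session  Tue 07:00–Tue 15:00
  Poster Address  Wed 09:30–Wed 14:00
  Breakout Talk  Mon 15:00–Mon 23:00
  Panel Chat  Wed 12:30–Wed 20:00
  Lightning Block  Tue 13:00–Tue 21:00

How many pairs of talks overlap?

Sorted by start: Fireside Discussion, Breakout Talk, Fireside Address, Demo Session, Plenary Session, Lightning Block, Poster Address, Plenary Track, Panel Chat.
Breakout Talk starts after Fireside Discussion ends — done with Fireside Discussion.
Fireside Address starts before Breakout Talk ends → Breakout Talk and Fireside Address overlap.
Demo Session starts after Breakout Talk ends — done with Breakout Talk.
Demo Session starts after Fireside Address ends — done with Fireside Address.
Plenary Session starts before Demo Session ends → Demo Session and Plenary Session overlap.
Lightning Block starts before Demo Session ends → Demo Session and Lightning Block overlap.
Poster Address starts after Demo Session ends — done with Demo Session.
Lightning Block starts before Plenary Session ends → Plenary Session and Lightning Block overlap.
Poster Address starts after Plenary Session ends — done with Plenary Session.
Poster Address starts after Lightning Block ends — done with Lightning Block.
Plenary Track starts before Poster Address ends → Poster Address and Plenary Track overlap.
Panel Chat starts before Poster Address ends → Poster Address and Panel Chat overlap.
Panel Chat starts before Plenary Track ends → Plenary Track and Panel Chat overlap.
Overlapping pairs: Breakout Talk & Fireside Address, Demo Session & Lightning Block, Demo Session & Plenary Session, Lightning Block & Plenary Session, Panel Chat & Plenary Track, Panel Chat & Poster Address, Plenary Track & Poster Address — 7 in total.

7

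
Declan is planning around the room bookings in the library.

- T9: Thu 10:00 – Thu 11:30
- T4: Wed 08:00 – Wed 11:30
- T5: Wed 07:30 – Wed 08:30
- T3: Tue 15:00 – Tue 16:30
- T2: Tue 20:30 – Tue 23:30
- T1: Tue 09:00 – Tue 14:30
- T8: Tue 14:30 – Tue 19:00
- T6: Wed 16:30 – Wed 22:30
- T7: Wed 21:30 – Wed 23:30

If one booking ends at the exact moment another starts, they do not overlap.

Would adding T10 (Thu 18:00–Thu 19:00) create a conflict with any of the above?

No — it doesn't clash with anything

T1: ends Tue 14:30 at or before T10 starts Thu 18:00 → clear.
T8: ends Tue 19:00 at or before T10 starts Thu 18:00 → clear.
T3: ends Tue 16:30 at or before T10 starts Thu 18:00 → clear.
T2: ends Tue 23:30 at or before T10 starts Thu 18:00 → clear.
T5: ends Wed 08:30 at or before T10 starts Thu 18:00 → clear.
T4: ends Wed 11:30 at or before T10 starts Thu 18:00 → clear.
T6: ends Wed 22:30 at or before T10 starts Thu 18:00 → clear.
T7: ends Wed 23:30 at or before T10 starts Thu 18:00 → clear.
T9: ends Thu 11:30 at or before T10 starts Thu 18:00 → clear.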